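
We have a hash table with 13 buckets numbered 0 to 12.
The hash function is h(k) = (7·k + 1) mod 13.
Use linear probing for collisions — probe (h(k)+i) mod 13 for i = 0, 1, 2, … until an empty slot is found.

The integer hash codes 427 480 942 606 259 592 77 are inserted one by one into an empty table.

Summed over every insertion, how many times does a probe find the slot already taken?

Insert 427: h=0, slot 0 empty => index 0.
Insert 480: h=7, slot 7 empty => index 7.
Insert 942: h=4, slot 4 empty => index 4.
Insert 606: h=5, slot 5 empty => index 5.
Insert 259: h=7, slot 7 occupied => index 8.
Insert 592: h=11, slot 11 empty => index 11.
Insert 77: h=7, slots 7,8 occupied => index 9.
Table: [427, ., ., ., 942, 606, ., 480, 259, 77, ., 592, .]

3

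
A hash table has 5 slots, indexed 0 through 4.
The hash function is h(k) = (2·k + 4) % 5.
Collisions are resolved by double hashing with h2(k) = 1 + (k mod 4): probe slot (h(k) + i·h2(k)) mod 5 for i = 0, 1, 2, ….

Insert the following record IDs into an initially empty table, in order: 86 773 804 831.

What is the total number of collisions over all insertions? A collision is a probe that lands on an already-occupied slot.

Insert 86: h=1, slot 1 empty -> index 1.
Insert 773: h=0, slot 0 empty -> index 0.
Insert 804: h=2, slot 2 empty -> index 2.
Insert 831: h=1, h2=4, slots 1,0 occupied -> index 4.
Table: [773, 86, 804, ., 831]

2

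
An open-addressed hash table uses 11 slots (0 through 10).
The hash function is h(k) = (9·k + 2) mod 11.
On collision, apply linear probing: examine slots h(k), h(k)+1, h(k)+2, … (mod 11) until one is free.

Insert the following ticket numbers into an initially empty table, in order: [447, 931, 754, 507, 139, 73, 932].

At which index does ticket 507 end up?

447 hashes to 10; slot 10 is free => place at 10.
931 hashes to 10; 10 taken => place at 0.
754 hashes to 1; slot 1 is free => place at 1.
507 hashes to 0; 0,1 taken => place at 2.
139 hashes to 10; 10,0,1,2 taken => place at 3.
73 hashes to 10; 10,0,1,2,3 taken => place at 4.
932 hashes to 8; slot 8 is free => place at 8.
Table: [931, 754, 507, 139, 73, -, -, -, 932, -, 447]

2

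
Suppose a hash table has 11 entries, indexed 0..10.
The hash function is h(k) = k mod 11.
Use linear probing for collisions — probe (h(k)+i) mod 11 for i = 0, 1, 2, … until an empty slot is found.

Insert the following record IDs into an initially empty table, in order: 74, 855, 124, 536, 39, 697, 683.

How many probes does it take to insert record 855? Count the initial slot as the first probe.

Insert 74: h=8, slot 8 empty → index 8.
Insert 855: h=8, slot 8 occupied → index 9.
Insert 124: h=3, slot 3 empty → index 3.
Insert 536: h=8, slots 8,9 occupied → index 10.
Insert 39: h=6, slot 6 empty → index 6.
Insert 697: h=4, slot 4 empty → index 4.
Insert 683: h=1, slot 1 empty → index 1.
Table: [∅, 683, ∅, 124, 697, ∅, 39, ∅, 74, 855, 536]

2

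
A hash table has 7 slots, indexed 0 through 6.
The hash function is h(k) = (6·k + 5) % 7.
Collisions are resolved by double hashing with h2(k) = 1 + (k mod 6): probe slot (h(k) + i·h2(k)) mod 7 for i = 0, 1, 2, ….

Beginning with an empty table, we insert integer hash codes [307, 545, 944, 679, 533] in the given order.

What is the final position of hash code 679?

0

307: h=6 → slot 6
545: h=6, h2=6, probe 6,5 → slot 5
944: h=6, h2=3, probe 6,2 → slot 2
679: h=5, h2=2, probe 5,0 → slot 0
533: h=4 → slot 4
Table: [679, ., 944, ., 533, 545, 307]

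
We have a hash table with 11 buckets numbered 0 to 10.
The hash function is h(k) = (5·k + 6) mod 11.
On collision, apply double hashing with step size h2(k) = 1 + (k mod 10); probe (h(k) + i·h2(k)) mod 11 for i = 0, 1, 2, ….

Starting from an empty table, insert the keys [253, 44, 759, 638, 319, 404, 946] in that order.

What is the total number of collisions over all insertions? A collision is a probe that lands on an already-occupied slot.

8

Insert 253: h=6, slot 6 empty -> index 6.
Insert 44: h=6, h2=5, slot 6 occupied -> index 0.
Insert 759: h=6, h2=10, slot 6 occupied -> index 5.
Insert 638: h=6, h2=9, slot 6 occupied -> index 4.
Insert 319: h=6, h2=10, slots 6,5,4 occupied -> index 3.
Insert 404: h=2, slot 2 empty -> index 2.
Insert 946: h=6, h2=7, slots 6,2 occupied -> index 9.
Table: [44, ∅, 404, 319, 638, 759, 253, ∅, ∅, 946, ∅]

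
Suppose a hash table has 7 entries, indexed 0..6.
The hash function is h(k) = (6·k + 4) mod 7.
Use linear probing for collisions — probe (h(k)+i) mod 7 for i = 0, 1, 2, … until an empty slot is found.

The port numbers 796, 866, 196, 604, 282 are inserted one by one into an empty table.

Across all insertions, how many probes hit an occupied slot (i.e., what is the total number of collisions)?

2

796 hashes to 6; slot 6 is free → place at 6.
866 hashes to 6; 6 taken → place at 0.
196 hashes to 4; slot 4 is free → place at 4.
604 hashes to 2; slot 2 is free → place at 2.
282 hashes to 2; 2 taken → place at 3.
Table: [866, -, 604, 282, 196, -, 796]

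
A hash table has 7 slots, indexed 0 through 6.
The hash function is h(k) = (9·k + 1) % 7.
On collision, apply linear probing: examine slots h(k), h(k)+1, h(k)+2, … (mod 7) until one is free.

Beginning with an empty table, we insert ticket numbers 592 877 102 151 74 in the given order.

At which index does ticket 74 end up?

6

592 hashes to 2; slot 2 is free => place at 2.
877 hashes to 5; slot 5 is free => place at 5.
102 hashes to 2; 2 taken => place at 3.
151 hashes to 2; 2,3 taken => place at 4.
74 hashes to 2; 2,3,4,5 taken => place at 6.
Table: [_, _, 592, 102, 151, 877, 74]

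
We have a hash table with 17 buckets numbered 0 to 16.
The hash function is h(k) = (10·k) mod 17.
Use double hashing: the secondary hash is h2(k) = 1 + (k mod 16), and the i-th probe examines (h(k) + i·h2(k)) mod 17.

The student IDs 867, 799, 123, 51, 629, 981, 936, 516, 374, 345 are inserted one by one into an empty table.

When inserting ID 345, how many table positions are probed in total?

867: h=0 => slot 0
799: h=0, h2=16, probe 0,16 => slot 16
123: h=6 => slot 6
51: h=0, h2=4, probe 0,4 => slot 4
629: h=0, h2=6, probe 0,6,12 => slot 12
981: h=1 => slot 1
936: h=10 => slot 10
516: h=9 => slot 9
374: h=0, h2=7, probe 0,7 => slot 7
345: h=16, h2=10, probe 16,9,2 => slot 2
Table: [867, 981, 345, _, 51, _, 123, 374, _, 516, 936, _, 629, _, _, _, 799]

3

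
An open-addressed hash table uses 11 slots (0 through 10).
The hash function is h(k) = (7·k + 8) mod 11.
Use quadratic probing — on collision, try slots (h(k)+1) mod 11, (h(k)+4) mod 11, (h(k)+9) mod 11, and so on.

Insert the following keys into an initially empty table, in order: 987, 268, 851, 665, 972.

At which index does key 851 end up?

4

987: h=9 -> slot 9
268: h=3 -> slot 3
851: h=3, probe 3,4 -> slot 4
665: h=10 -> slot 10
972: h=3, probe 3,4,7 -> slot 7
Table: [-, -, -, 268, 851, -, -, 972, -, 987, 665]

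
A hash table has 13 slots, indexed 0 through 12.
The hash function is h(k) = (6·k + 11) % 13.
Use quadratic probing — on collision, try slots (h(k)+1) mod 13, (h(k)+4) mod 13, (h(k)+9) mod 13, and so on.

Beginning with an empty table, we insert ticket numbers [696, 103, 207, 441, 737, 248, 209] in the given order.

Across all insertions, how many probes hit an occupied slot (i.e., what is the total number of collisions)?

5

696 hashes to 1; slot 1 is free → place at 1.
103 hashes to 5; slot 5 is free → place at 5.
207 hashes to 5; 5 taken → place at 6.
441 hashes to 5; 5,6 taken → place at 9.
737 hashes to 0; slot 0 is free → place at 0.
248 hashes to 4; slot 4 is free → place at 4.
209 hashes to 4; 4,5 taken → place at 8.
Table: [737, 696, —, —, 248, 103, 207, —, 209, 441, —, —, —]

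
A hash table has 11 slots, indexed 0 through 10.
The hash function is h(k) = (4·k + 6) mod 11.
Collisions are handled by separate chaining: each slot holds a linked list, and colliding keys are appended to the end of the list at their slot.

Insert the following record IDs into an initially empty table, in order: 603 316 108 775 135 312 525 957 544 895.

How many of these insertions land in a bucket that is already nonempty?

603 → bucket 9
316 → bucket 5
108 → bucket 9 (collision)
775 → bucket 4
135 → bucket 7
312 → bucket 0
525 → bucket 5 (collision)
957 → bucket 6
544 → bucket 4 (collision)
895 → bucket 0 (collision)
Final buckets:
0: 312 -> 895
1: .
2: .
3: .
4: 775 -> 544
5: 316 -> 525
6: 957
7: 135
8: .
9: 603 -> 108
10: .

4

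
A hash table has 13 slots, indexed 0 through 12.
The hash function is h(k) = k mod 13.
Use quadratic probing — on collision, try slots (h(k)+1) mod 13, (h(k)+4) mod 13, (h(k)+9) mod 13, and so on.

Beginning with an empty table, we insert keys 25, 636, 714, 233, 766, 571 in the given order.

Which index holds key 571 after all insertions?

11

25 hashes to 12; slot 12 is free -> place at 12.
636 hashes to 12; 12 taken -> place at 0.
714 hashes to 12; 12,0 taken -> place at 3.
233 hashes to 12; 12,0,3 taken -> place at 8.
766 hashes to 12; 12,0,3,8 taken -> place at 2.
571 hashes to 12; 12,0,3,8,2 taken -> place at 11.
Table: [636, _, 766, 714, _, _, _, _, 233, _, _, 571, 25]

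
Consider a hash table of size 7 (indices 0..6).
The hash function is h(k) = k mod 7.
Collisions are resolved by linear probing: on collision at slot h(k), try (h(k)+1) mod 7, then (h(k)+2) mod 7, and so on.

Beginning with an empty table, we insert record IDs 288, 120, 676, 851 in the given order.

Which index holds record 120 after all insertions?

Insert 288: h=1, slot 1 empty → index 1.
Insert 120: h=1, slot 1 occupied → index 2.
Insert 676: h=4, slot 4 empty → index 4.
Insert 851: h=4, slot 4 occupied → index 5.
Table: [_, 288, 120, _, 676, 851, _]

2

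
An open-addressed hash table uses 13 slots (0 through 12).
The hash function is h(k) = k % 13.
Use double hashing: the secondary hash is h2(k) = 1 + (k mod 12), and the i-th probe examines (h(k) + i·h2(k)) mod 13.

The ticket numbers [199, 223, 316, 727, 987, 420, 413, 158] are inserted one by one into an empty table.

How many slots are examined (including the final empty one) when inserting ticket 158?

3

199: h=4 → slot 4
223: h=2 → slot 2
316: h=4, h2=5, probe 4,9 → slot 9
727: h=12 → slot 12
987: h=12, h2=4, probe 12,3 → slot 3
420: h=4, h2=1, probe 4,5 → slot 5
413: h=10 → slot 10
158: h=2, h2=3, probe 2,5,8 → slot 8
Table: [-, -, 223, 987, 199, 420, -, -, 158, 316, 413, -, 727]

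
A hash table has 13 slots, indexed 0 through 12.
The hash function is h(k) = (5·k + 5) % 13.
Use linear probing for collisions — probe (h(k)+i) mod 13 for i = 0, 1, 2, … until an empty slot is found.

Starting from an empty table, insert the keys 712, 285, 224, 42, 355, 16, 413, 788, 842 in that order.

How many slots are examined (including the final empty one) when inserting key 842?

712: h=3 => slot 3
285: h=0 => slot 0
224: h=7 => slot 7
42: h=7, probe 7,8 => slot 8
355: h=12 => slot 12
16: h=7, probe 7,8,9 => slot 9
413: h=3, probe 3,4 => slot 4
788: h=6 => slot 6
842: h=3, probe 3,4,5 => slot 5
Table: [285, -, -, 712, 413, 842, 788, 224, 42, 16, -, -, 355]

3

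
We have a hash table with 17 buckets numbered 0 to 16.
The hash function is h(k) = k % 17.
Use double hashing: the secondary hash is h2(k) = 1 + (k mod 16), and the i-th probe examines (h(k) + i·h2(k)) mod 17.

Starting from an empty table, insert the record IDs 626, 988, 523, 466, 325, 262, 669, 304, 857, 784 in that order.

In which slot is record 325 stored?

626: h=14 → slot 14
988: h=2 → slot 2
523: h=13 → slot 13
466: h=7 → slot 7
325: h=2, h2=6, probe 2,8 → slot 8
262: h=7, h2=7, probe 7,14,4 → slot 4
669: h=6 → slot 6
304: h=15 → slot 15
857: h=7, h2=10, probe 7,0 → slot 0
784: h=2, h2=1, probe 2,3 → slot 3
Table: [857, —, 988, 784, 262, —, 669, 466, 325, —, —, —, —, 523, 626, 304, —]

8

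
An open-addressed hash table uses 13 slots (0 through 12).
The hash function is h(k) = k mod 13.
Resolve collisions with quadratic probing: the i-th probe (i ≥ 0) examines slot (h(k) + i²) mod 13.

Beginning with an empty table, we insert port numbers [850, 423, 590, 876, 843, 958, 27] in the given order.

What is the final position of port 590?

850: h=5 -> slot 5
423: h=7 -> slot 7
590: h=5, probe 5,6 -> slot 6
876: h=5, probe 5,6,9 -> slot 9
843: h=11 -> slot 11
958: h=9, probe 9,10 -> slot 10
27: h=1 -> slot 1
Table: [_, 27, _, _, _, 850, 590, 423, _, 876, 958, 843, _]

6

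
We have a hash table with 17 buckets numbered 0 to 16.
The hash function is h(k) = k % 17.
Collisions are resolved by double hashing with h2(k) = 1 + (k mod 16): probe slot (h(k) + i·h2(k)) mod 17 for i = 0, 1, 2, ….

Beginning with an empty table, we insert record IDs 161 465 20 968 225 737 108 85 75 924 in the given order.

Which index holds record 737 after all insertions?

10

Insert 161: h=8, slot 8 empty => index 8.
Insert 465: h=6, slot 6 empty => index 6.
Insert 20: h=3, slot 3 empty => index 3.
Insert 968: h=16, slot 16 empty => index 16.
Insert 225: h=4, slot 4 empty => index 4.
Insert 737: h=6, h2=2, slots 6,8 occupied => index 10.
Insert 108: h=6, h2=13, slot 6 occupied => index 2.
Insert 85: h=0, slot 0 empty => index 0.
Insert 75: h=7, slot 7 empty => index 7.
Insert 924: h=6, h2=13, slots 6,2 occupied => index 15.
Table: [85, —, 108, 20, 225, —, 465, 75, 161, —, 737, —, —, —, —, 924, 968]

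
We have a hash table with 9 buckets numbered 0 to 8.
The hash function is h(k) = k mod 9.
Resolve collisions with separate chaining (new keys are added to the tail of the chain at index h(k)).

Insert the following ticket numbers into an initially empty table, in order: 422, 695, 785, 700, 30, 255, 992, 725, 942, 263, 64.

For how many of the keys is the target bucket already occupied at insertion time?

Insert 422: h=8, bucket 8 empty -> new chain.
Insert 695: h=2, bucket 2 empty -> new chain.
Insert 785: h=2, bucket 2 nonempty -> append to chain.
Insert 700: h=7, bucket 7 empty -> new chain.
Insert 30: h=3, bucket 3 empty -> new chain.
Insert 255: h=3, bucket 3 nonempty -> append to chain.
Insert 992: h=2, bucket 2 nonempty -> append to chain.
Insert 725: h=5, bucket 5 empty -> new chain.
Insert 942: h=6, bucket 6 empty -> new chain.
Insert 263: h=2, bucket 2 nonempty -> append to chain.
Insert 64: h=1, bucket 1 empty -> new chain.
Final buckets:
0: _
1: 64
2: 695 -> 785 -> 992 -> 263
3: 30 -> 255
4: _
5: 725
6: 942
7: 700
8: 422

4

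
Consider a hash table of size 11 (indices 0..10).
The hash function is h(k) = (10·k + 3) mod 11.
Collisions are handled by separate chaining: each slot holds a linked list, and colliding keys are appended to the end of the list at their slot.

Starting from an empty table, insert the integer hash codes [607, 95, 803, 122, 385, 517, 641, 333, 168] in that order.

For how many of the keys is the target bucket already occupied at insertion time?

607 -> bucket 1
95 -> bucket 7
803 -> bucket 3
122 -> bucket 2
385 -> bucket 3 (collision)
517 -> bucket 3 (collision)
641 -> bucket 0
333 -> bucket 0 (collision)
168 -> bucket 0 (collision)
Final buckets:
0: 641 -> 333 -> 168
1: 607
2: 122
3: 803 -> 385 -> 517
4: -
5: -
6: -
7: 95
8: -
9: -
10: -

4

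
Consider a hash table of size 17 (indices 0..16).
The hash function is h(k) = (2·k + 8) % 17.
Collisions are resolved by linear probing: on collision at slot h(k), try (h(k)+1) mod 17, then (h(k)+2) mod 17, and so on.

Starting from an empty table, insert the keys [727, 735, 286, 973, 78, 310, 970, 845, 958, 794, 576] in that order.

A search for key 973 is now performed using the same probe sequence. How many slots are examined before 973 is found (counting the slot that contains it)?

727 hashes to 0; slot 0 is free -> place at 0.
735 hashes to 16; slot 16 is free -> place at 16.
286 hashes to 2; slot 2 is free -> place at 2.
973 hashes to 16; 16,0 taken -> place at 1.
78 hashes to 11; slot 11 is free -> place at 11.
310 hashes to 16; 16,0,1,2 taken -> place at 3.
970 hashes to 10; slot 10 is free -> place at 10.
845 hashes to 15; slot 15 is free -> place at 15.
958 hashes to 3; 3 taken -> place at 4.
794 hashes to 15; 15,16,0,1,2,3,4 taken -> place at 5.
576 hashes to 4; 4,5 taken -> place at 6.
Table: [727, 973, 286, 310, 958, 794, 576, ., ., ., 970, 78, ., ., ., 845, 735]
Lookup 973: h=16, probe 16,0,1 → found at 1.

3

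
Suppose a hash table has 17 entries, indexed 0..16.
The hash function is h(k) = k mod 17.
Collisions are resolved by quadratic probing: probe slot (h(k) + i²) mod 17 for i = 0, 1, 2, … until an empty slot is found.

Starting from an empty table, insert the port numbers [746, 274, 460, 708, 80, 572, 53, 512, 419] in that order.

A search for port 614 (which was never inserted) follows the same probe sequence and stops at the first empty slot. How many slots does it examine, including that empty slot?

746: h=15 => slot 15
274: h=2 => slot 2
460: h=1 => slot 1
708: h=11 => slot 11
80: h=12 => slot 12
572: h=11, probe 11,12,15,3 => slot 3
53: h=2, probe 2,3,6 => slot 6
512: h=2, probe 2,3,6,11,1,10 => slot 10
419: h=11, probe 11,12,15,3,10,2,13 => slot 13
Table: [_, 460, 274, 572, _, _, 53, _, _, _, 512, 708, 80, 419, _, 746, _]
Lookup 614: h=2, probe 2,3,6,11,1,10,4 → slot 4 empty, not found.

7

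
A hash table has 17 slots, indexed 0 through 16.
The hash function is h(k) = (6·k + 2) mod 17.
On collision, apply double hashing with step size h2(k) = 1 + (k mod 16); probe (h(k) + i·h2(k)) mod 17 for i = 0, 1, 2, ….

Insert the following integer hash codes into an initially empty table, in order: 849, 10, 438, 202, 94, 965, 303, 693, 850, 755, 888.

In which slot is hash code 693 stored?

Insert 849: h=13, slot 13 empty -> index 13.
Insert 10: h=11, slot 11 empty -> index 11.
Insert 438: h=12, slot 12 empty -> index 12.
Insert 202: h=7, slot 7 empty -> index 7.
Insert 94: h=5, slot 5 empty -> index 5.
Insert 965: h=12, h2=6, slot 12 occupied -> index 1.
Insert 303: h=1, h2=16, slot 1 occupied -> index 0.
Insert 693: h=12, h2=6, slots 12,1,7,13 occupied -> index 2.
Insert 850: h=2, h2=3, slots 2,5 occupied -> index 8.
Insert 755: h=10, slot 10 empty -> index 10.
Insert 888: h=9, slot 9 empty -> index 9.
Table: [303, 965, 693, ., ., 94, ., 202, 850, 888, 755, 10, 438, 849, ., ., .]

2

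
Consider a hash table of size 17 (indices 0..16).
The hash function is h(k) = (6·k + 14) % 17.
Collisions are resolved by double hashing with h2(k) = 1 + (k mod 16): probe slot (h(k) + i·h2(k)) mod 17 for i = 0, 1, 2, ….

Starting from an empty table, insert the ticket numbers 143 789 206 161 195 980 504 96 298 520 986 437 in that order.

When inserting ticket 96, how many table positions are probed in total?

143 hashes to 5; slot 5 is free -> place at 5.
789 hashes to 5, h2=6; 5 taken -> place at 11.
206 hashes to 9; slot 9 is free -> place at 9.
161 hashes to 11, h2=2; 11 taken -> place at 13.
195 hashes to 11, h2=4; 11 taken -> place at 15.
980 hashes to 12; slot 12 is free -> place at 12.
504 hashes to 12, h2=9; 12 taken -> place at 4.
96 hashes to 12, h2=1; 12,13 taken -> place at 14.
298 hashes to 0; slot 0 is free -> place at 0.
520 hashes to 6; slot 6 is free -> place at 6.
986 hashes to 14, h2=11; 14 taken -> place at 8.
437 hashes to 1; slot 1 is free -> place at 1.
Table: [298, 437, _, _, 504, 143, 520, _, 986, 206, _, 789, 980, 161, 96, 195, _]

3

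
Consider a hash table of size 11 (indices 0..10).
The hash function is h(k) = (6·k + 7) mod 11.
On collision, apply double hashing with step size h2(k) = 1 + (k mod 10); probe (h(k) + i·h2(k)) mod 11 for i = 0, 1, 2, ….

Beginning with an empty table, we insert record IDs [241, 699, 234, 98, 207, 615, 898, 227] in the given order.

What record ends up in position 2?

227

241: h=1 → slot 1
699: h=10 → slot 10
234: h=3 → slot 3
98: h=1, h2=9, probe 1,10,8 → slot 8
207: h=6 → slot 6
615: h=1, h2=6, probe 1,7 → slot 7
898: h=5 → slot 5
227: h=5, h2=8, probe 5,2 → slot 2
Table: [-, 241, 227, 234, -, 898, 207, 615, 98, -, 699]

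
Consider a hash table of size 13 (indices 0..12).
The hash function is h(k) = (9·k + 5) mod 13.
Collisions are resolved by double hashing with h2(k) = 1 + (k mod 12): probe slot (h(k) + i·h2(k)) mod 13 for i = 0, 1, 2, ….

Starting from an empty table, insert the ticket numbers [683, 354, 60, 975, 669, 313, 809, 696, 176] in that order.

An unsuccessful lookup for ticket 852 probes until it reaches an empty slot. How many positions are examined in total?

683: h=3 -> slot 3
354: h=6 -> slot 6
60: h=12 -> slot 12
975: h=5 -> slot 5
669: h=7 -> slot 7
313: h=1 -> slot 1
809: h=6, h2=6, probe 6,12,5,11 -> slot 11
696: h=3, h2=1, probe 3,4 -> slot 4
176: h=3, h2=9, probe 3,12,8 -> slot 8
Table: [-, 313, -, 683, 696, 975, 354, 669, 176, -, -, 809, 60]
Lookup 852: h=3, h2=1, probe 3,4,5,6,7,8,9 → slot 9 empty, not found.

7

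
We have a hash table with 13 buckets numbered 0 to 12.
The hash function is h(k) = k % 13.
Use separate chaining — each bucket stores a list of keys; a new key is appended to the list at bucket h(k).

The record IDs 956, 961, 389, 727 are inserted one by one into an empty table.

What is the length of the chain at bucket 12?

3

Insert 956: h=7, bucket 7 empty → new chain.
Insert 961: h=12, bucket 12 empty → new chain.
Insert 389: h=12, bucket 12 nonempty → append to chain.
Insert 727: h=12, bucket 12 nonempty → append to chain.
Final buckets:
0: .
1: .
2: .
3: .
4: .
5: .
6: .
7: 956
8: .
9: .
10: .
11: .
12: 961 -> 389 -> 727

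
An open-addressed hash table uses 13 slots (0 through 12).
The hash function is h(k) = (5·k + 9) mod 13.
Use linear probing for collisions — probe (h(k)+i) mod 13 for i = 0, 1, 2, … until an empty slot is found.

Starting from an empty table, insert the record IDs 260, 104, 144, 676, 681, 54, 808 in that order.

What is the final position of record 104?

Insert 260: h=9, slot 9 empty → index 9.
Insert 104: h=9, slot 9 occupied → index 10.
Insert 144: h=1, slot 1 empty → index 1.
Insert 676: h=9, slots 9,10 occupied → index 11.
Insert 681: h=8, slot 8 empty → index 8.
Insert 54: h=6, slot 6 empty → index 6.
Insert 808: h=6, slot 6 occupied → index 7.
Table: [∅, 144, ∅, ∅, ∅, ∅, 54, 808, 681, 260, 104, 676, ∅]

10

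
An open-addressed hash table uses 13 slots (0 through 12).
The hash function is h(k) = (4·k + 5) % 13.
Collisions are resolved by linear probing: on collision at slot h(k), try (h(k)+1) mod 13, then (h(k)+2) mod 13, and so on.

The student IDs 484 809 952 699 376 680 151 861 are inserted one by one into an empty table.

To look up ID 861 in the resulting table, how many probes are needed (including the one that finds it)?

6

484: h=4 -> slot 4
809: h=4, probe 4,5 -> slot 5
952: h=4, probe 4,5,6 -> slot 6
699: h=6, probe 6,7 -> slot 7
376: h=1 -> slot 1
680: h=8 -> slot 8
151: h=11 -> slot 11
861: h=4, probe 4,5,6,7,8,9 -> slot 9
Table: [—, 376, —, —, 484, 809, 952, 699, 680, 861, —, 151, —]
Lookup 861: h=4, probe 4,5,6,7,8,9 → found at 9.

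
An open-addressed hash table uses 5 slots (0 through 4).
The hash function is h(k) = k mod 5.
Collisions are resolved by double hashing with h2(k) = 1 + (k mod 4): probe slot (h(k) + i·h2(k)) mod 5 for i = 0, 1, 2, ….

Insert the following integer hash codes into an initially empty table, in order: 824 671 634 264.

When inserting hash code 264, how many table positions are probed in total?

Insert 824: h=4, slot 4 empty → index 4.
Insert 671: h=1, slot 1 empty → index 1.
Insert 634: h=4, h2=3, slot 4 occupied → index 2.
Insert 264: h=4, h2=1, slot 4 occupied → index 0.
Table: [264, 671, 634, —, 824]

2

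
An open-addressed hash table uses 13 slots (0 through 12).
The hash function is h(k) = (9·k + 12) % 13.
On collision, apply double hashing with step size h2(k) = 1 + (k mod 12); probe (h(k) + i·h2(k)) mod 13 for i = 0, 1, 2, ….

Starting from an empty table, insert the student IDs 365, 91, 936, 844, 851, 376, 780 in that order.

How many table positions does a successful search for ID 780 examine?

4

365: h=8 => slot 8
91: h=12 => slot 12
936: h=12, h2=1, probe 12,0 => slot 0
844: h=3 => slot 3
851: h=1 => slot 1
376: h=3, h2=5, probe 3,8,0,5 => slot 5
780: h=12, h2=1, probe 12,0,1,2 => slot 2
Table: [936, 851, 780, 844, -, 376, -, -, 365, -, -, -, 91]
Lookup 780: h=12, h2=1, probe 12,0,1,2 → found at 2.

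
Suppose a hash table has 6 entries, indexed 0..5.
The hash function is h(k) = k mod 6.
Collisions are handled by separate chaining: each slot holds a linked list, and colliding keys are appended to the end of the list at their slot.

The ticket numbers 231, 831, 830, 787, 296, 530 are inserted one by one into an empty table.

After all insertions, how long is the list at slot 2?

3

Insert 231: h=3, bucket 3 empty → new chain.
Insert 831: h=3, bucket 3 nonempty → append to chain.
Insert 830: h=2, bucket 2 empty → new chain.
Insert 787: h=1, bucket 1 empty → new chain.
Insert 296: h=2, bucket 2 nonempty → append to chain.
Insert 530: h=2, bucket 2 nonempty → append to chain.
Final buckets:
0: .
1: 787
2: 830 -> 296 -> 530
3: 231 -> 831
4: .
5: .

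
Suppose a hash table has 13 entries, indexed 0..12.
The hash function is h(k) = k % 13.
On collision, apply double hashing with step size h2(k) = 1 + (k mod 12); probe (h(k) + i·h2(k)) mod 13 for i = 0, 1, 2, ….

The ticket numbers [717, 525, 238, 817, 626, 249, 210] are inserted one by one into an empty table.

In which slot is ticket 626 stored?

717: h=2 → slot 2
525: h=5 → slot 5
238: h=4 → slot 4
817: h=11 → slot 11
626: h=2, h2=3, probe 2,5,8 → slot 8
249: h=2, h2=10, probe 2,12 → slot 12
210: h=2, h2=7, probe 2,9 → slot 9
Table: [., ., 717, ., 238, 525, ., ., 626, 210, ., 817, 249]

8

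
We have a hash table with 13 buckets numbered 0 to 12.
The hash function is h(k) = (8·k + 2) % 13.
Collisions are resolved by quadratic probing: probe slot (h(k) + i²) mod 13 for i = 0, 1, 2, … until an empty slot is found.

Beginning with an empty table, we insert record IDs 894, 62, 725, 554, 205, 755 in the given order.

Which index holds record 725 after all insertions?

8

894: h=4 -> slot 4
62: h=4, probe 4,5 -> slot 5
725: h=4, probe 4,5,8 -> slot 8
554: h=1 -> slot 1
205: h=4, probe 4,5,8,0 -> slot 0
755: h=10 -> slot 10
Table: [205, 554, _, _, 894, 62, _, _, 725, _, 755, _, _]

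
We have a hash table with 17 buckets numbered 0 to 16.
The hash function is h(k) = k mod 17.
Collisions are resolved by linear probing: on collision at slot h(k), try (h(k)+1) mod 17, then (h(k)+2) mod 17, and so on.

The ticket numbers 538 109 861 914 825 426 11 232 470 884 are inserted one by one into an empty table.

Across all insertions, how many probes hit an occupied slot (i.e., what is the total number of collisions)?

13

Insert 538: h=11, slot 11 empty => index 11.
Insert 109: h=7, slot 7 empty => index 7.
Insert 861: h=11, slot 11 occupied => index 12.
Insert 914: h=13, slot 13 empty => index 13.
Insert 825: h=9, slot 9 empty => index 9.
Insert 426: h=1, slot 1 empty => index 1.
Insert 11: h=11, slots 11,12,13 occupied => index 14.
Insert 232: h=11, slots 11,12,13,14 occupied => index 15.
Insert 470: h=11, slots 11,12,13,14,15 occupied => index 16.
Insert 884: h=0, slot 0 empty => index 0.
Table: [884, 426, ∅, ∅, ∅, ∅, ∅, 109, ∅, 825, ∅, 538, 861, 914, 11, 232, 470]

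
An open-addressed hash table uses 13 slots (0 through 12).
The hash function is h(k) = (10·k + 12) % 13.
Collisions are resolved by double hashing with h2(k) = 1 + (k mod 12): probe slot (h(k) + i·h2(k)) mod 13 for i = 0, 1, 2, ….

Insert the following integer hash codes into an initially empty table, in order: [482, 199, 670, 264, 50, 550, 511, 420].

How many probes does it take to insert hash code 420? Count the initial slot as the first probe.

Insert 482: h=9, slot 9 empty => index 9.
Insert 199: h=0, slot 0 empty => index 0.
Insert 670: h=4, slot 4 empty => index 4.
Insert 264: h=0, h2=1, slot 0 occupied => index 1.
Insert 50: h=5, slot 5 empty => index 5.
Insert 550: h=0, h2=11, slot 0 occupied => index 11.
Insert 511: h=0, h2=8, slot 0 occupied => index 8.
Insert 420: h=0, h2=1, slots 0,1 occupied => index 2.
Table: [199, 264, 420, -, 670, 50, -, -, 511, 482, -, 550, -]

3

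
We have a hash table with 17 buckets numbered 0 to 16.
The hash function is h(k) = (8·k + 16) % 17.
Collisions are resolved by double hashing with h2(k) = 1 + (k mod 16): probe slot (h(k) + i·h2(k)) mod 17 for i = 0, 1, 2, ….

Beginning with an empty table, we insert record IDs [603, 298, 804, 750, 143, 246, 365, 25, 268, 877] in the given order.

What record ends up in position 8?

25

Insert 603: h=12, slot 12 empty -> index 12.
Insert 298: h=3, slot 3 empty -> index 3.
Insert 804: h=5, slot 5 empty -> index 5.
Insert 750: h=15, slot 15 empty -> index 15.
Insert 143: h=4, slot 4 empty -> index 4.
Insert 246: h=12, h2=7, slot 12 occupied -> index 2.
Insert 365: h=12, h2=14, slot 12 occupied -> index 9.
Insert 25: h=12, h2=10, slots 12,5,15 occupied -> index 8.
Insert 268: h=1, slot 1 empty -> index 1.
Insert 877: h=11, slot 11 empty -> index 11.
Table: [., 268, 246, 298, 143, 804, ., ., 25, 365, ., 877, 603, ., ., 750, .]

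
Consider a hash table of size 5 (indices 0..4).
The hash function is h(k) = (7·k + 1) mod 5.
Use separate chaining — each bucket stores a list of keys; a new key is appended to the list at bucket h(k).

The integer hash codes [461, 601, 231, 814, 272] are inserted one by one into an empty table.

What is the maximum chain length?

461 → bucket 3
601 → bucket 3 (collision)
231 → bucket 3 (collision)
814 → bucket 4
272 → bucket 0
Final buckets:
0: 272
1: .
2: .
3: 461 -> 601 -> 231
4: 814

3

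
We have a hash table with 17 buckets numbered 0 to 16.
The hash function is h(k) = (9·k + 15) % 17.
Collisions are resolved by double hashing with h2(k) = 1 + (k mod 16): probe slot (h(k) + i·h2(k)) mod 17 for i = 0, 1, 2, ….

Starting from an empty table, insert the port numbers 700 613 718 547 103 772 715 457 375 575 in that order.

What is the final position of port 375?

700 hashes to 8; slot 8 is free => place at 8.
613 hashes to 7; slot 7 is free => place at 7.
718 hashes to 0; slot 0 is free => place at 0.
547 hashes to 8, h2=4; 8 taken => place at 12.
103 hashes to 7, h2=8; 7 taken => place at 15.
772 hashes to 10; slot 10 is free => place at 10.
715 hashes to 7, h2=12; 7 taken => place at 2.
457 hashes to 14; slot 14 is free => place at 14.
375 hashes to 7, h2=8; 7,15 taken => place at 6.
575 hashes to 5; slot 5 is free => place at 5.
Table: [718, ., 715, ., ., 575, 375, 613, 700, ., 772, ., 547, ., 457, 103, .]

6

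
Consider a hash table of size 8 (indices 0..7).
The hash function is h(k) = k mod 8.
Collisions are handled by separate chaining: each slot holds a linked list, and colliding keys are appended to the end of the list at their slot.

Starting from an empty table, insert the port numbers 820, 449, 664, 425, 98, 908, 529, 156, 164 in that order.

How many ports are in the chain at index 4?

Insert 820: h=4, bucket 4 empty -> new chain.
Insert 449: h=1, bucket 1 empty -> new chain.
Insert 664: h=0, bucket 0 empty -> new chain.
Insert 425: h=1, bucket 1 nonempty -> append to chain.
Insert 98: h=2, bucket 2 empty -> new chain.
Insert 908: h=4, bucket 4 nonempty -> append to chain.
Insert 529: h=1, bucket 1 nonempty -> append to chain.
Insert 156: h=4, bucket 4 nonempty -> append to chain.
Insert 164: h=4, bucket 4 nonempty -> append to chain.
Final buckets:
0: 664
1: 449 -> 425 -> 529
2: 98
3: -
4: 820 -> 908 -> 156 -> 164
5: -
6: -
7: -

4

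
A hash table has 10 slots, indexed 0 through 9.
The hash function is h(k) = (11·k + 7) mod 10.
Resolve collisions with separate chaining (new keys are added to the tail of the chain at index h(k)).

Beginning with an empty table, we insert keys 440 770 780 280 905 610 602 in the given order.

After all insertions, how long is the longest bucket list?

440 → bucket 7
770 → bucket 7 (collision)
780 → bucket 7 (collision)
280 → bucket 7 (collision)
905 → bucket 2
610 → bucket 7 (collision)
602 → bucket 9
Final buckets:
0: _
1: _
2: 905
3: _
4: _
5: _
6: _
7: 440 -> 770 -> 780 -> 280 -> 610
8: _
9: 602

5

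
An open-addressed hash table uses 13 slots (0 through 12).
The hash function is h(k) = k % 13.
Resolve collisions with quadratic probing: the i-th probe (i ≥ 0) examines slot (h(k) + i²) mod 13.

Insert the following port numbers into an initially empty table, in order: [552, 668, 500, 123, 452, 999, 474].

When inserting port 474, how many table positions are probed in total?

Insert 552: h=6, slot 6 empty => index 6.
Insert 668: h=5, slot 5 empty => index 5.
Insert 500: h=6, slot 6 occupied => index 7.
Insert 123: h=6, slots 6,7 occupied => index 10.
Insert 452: h=10, slot 10 occupied => index 11.
Insert 999: h=11, slot 11 occupied => index 12.
Insert 474: h=6, slots 6,7,10 occupied => index 2.
Table: [∅, ∅, 474, ∅, ∅, 668, 552, 500, ∅, ∅, 123, 452, 999]

4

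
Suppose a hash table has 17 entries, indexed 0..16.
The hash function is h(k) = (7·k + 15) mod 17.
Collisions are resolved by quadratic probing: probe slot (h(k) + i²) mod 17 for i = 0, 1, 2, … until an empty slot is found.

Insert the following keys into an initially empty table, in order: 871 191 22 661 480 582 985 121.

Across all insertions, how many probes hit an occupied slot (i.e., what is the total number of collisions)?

12

Insert 871: h=9, slot 9 empty → index 9.
Insert 191: h=9, slot 9 occupied → index 10.
Insert 22: h=16, slot 16 empty → index 16.
Insert 661: h=1, slot 1 empty → index 1.
Insert 480: h=9, slots 9,10 occupied → index 13.
Insert 582: h=9, slots 9,10,13,1 occupied → index 8.
Insert 985: h=8, slots 8,9 occupied → index 12.
Insert 121: h=12, slots 12,13,16 occupied → index 4.
Table: [., 661, ., ., 121, ., ., ., 582, 871, 191, ., 985, 480, ., ., 22]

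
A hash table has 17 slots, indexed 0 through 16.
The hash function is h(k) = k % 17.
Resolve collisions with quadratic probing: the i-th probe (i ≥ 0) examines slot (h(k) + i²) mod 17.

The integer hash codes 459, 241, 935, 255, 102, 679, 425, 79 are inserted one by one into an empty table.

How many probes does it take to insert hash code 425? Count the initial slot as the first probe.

6

459 hashes to 0; slot 0 is free => place at 0.
241 hashes to 3; slot 3 is free => place at 3.
935 hashes to 0; 0 taken => place at 1.
255 hashes to 0; 0,1 taken => place at 4.
102 hashes to 0; 0,1,4 taken => place at 9.
679 hashes to 16; slot 16 is free => place at 16.
425 hashes to 0; 0,1,4,9,16 taken => place at 8.
79 hashes to 11; slot 11 is free => place at 11.
Table: [459, 935, _, 241, 255, _, _, _, 425, 102, _, 79, _, _, _, _, 679]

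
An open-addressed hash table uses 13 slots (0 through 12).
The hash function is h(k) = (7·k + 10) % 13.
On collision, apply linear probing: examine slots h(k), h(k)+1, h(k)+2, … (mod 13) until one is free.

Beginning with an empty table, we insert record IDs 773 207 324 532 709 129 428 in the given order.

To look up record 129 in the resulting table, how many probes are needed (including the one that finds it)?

4

773 hashes to 0; slot 0 is free => place at 0.
207 hashes to 3; slot 3 is free => place at 3.
324 hashes to 3; 3 taken => place at 4.
532 hashes to 3; 3,4 taken => place at 5.
709 hashes to 7; slot 7 is free => place at 7.
129 hashes to 3; 3,4,5 taken => place at 6.
428 hashes to 3; 3,4,5,6,7 taken => place at 8.
Table: [773, ∅, ∅, 207, 324, 532, 129, 709, 428, ∅, ∅, ∅, ∅]
Lookup 129: h=3, probe 3,4,5,6 → found at 6.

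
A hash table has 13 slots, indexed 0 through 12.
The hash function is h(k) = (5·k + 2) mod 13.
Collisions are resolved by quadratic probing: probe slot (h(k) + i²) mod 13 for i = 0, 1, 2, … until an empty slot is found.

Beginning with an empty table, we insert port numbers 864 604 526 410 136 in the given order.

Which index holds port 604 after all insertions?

7

864: h=6 => slot 6
604: h=6, probe 6,7 => slot 7
526: h=6, probe 6,7,10 => slot 10
410: h=11 => slot 11
136: h=6, probe 6,7,10,2 => slot 2
Table: [∅, ∅, 136, ∅, ∅, ∅, 864, 604, ∅, ∅, 526, 410, ∅]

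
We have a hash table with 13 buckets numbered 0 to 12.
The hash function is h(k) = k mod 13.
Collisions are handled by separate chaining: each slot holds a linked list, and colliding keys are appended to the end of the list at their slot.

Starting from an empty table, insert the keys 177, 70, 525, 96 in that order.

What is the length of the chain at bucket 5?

3

177 -> bucket 8
70 -> bucket 5
525 -> bucket 5 (collision)
96 -> bucket 5 (collision)
Final buckets:
0: —
1: —
2: —
3: —
4: —
5: 70 -> 525 -> 96
6: —
7: —
8: 177
9: —
10: —
11: —
12: —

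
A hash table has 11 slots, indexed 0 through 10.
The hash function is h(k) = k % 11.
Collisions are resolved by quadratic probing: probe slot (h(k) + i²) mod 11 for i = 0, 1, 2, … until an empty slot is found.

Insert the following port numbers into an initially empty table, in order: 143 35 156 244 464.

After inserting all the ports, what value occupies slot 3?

143: h=0 => slot 0
35: h=2 => slot 2
156: h=2, probe 2,3 => slot 3
244: h=2, probe 2,3,6 => slot 6
464: h=2, probe 2,3,6,0,7 => slot 7
Table: [143, —, 35, 156, —, —, 244, 464, —, —, —]

156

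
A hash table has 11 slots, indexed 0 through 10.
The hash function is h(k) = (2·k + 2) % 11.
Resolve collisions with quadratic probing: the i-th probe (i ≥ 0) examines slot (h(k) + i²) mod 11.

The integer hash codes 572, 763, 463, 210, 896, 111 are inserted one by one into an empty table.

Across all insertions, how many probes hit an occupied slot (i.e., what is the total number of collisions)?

3

572 hashes to 2; slot 2 is free => place at 2.
763 hashes to 10; slot 10 is free => place at 10.
463 hashes to 4; slot 4 is free => place at 4.
210 hashes to 4; 4 taken => place at 5.
896 hashes to 1; slot 1 is free => place at 1.
111 hashes to 4; 4,5 taken => place at 8.
Table: [-, 896, 572, -, 463, 210, -, -, 111, -, 763]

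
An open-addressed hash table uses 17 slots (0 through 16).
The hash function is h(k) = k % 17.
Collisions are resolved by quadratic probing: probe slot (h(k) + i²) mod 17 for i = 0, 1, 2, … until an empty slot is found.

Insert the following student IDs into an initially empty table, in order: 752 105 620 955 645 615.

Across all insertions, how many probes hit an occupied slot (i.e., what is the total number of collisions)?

Insert 752: h=4, slot 4 empty -> index 4.
Insert 105: h=3, slot 3 empty -> index 3.
Insert 620: h=8, slot 8 empty -> index 8.
Insert 955: h=3, slots 3,4 occupied -> index 7.
Insert 645: h=16, slot 16 empty -> index 16.
Insert 615: h=3, slots 3,4,7 occupied -> index 12.
Table: [—, —, —, 105, 752, —, —, 955, 620, —, —, —, 615, —, —, —, 645]

5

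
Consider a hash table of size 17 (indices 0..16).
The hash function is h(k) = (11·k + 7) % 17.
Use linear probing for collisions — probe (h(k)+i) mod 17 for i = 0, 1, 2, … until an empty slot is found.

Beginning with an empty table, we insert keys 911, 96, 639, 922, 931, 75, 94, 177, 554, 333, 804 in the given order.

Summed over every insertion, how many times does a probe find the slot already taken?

911: h=15 => slot 15
96: h=9 => slot 9
639: h=15, probe 15,16 => slot 16
922: h=0 => slot 0
931: h=14 => slot 14
75: h=16, probe 16,0,1 => slot 1
94: h=4 => slot 4
177: h=16, probe 16,0,1,2 => slot 2
554: h=15, probe 15,16,0,1,2,3 => slot 3
333: h=15, probe 15,16,0,1,2,3,4,5 => slot 5
804: h=11 => slot 11
Table: [922, 75, 177, 554, 94, 333, ., ., ., 96, ., 804, ., ., 931, 911, 639]

18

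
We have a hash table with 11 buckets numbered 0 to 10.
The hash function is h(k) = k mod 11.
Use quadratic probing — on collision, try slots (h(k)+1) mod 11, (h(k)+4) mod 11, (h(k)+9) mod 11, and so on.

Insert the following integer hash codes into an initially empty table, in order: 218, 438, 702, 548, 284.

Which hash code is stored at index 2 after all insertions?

218 hashes to 9; slot 9 is free => place at 9.
438 hashes to 9; 9 taken => place at 10.
702 hashes to 9; 9,10 taken => place at 2.
548 hashes to 9; 9,10,2 taken => place at 7.
284 hashes to 9; 9,10,2,7 taken => place at 3.
Table: [_, _, 702, 284, _, _, _, 548, _, 218, 438]

702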